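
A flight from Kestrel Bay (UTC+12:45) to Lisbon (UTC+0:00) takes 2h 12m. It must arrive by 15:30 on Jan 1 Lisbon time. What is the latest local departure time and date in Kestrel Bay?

02:03 on Jan 2

Target arrival is already UTC: 15:30 on Jan 1.
Subtract 2 hours 12 minutes → departure 13:18 UTC on Jan 1.
Kestrel Bay is UTC+12:45: 13:18 + 12:45 = 02:03 on Jan 2.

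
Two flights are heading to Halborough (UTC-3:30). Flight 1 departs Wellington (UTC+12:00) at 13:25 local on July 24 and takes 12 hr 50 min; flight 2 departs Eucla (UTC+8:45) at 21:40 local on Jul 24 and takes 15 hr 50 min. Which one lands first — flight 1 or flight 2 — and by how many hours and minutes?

the first, by 14 hours 30 minutes

Flight 1 in UTC: 13:25 − 12:00 = 01:25 on Jul 24.
+12 hours and 50 minutes → arrive 14:15 UTC on Jul 24.
Flight 2 in UTC: 21:40 − 8:45 = 12:55 on Jul 24.
+15 hours and 50 minutes → arrive 04:45 UTC on Jul 25.
Flight 1 lands earlier by 14 hours 30 minutes.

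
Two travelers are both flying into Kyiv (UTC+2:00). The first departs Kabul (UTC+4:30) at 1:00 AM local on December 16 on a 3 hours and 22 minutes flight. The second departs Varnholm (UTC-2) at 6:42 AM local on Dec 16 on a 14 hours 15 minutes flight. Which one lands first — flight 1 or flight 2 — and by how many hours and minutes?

Flight 1 in UTC: 1:00 AM − 4:30 = 8:30 PM on Dec 15.
+3 hours and 22 minutes → arrive 11:52 PM UTC on Dec 15.
Flight 2 in UTC: 6:42 AM + 2:00 = 8:42 AM on Dec 16.
+14 hours 15 minutes → arrive 10:57 PM UTC on Dec 16.
Flight 1 lands earlier by 23 hours 5 minutes.

the first, by 23 hours 5 minutes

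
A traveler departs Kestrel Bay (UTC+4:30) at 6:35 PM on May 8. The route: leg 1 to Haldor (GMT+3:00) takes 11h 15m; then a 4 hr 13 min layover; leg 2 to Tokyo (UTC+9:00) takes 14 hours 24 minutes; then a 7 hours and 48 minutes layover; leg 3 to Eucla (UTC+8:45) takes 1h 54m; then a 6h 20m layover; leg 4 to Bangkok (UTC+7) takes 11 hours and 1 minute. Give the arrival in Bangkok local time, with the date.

Convert departure to UTC: 6:35 PM − 4:30 = 2:05 PM UTC on May 8.
Add 11 hours 15 minutes leg 1 → 1:20 AM UTC (May 9).
Add 4 hours and 13 minutes layover in Haldor → 5:33 AM UTC.
Add 14 hours 24 minutes leg 2 → 7:57 PM UTC.
Add 7 hours and 48 minutes layover in Tokyo → 3:45 AM UTC (May 10).
Add 1 hour and 54 minutes leg 3 → 5:39 AM UTC.
Add 6 hours and 20 minutes layover in Eucla → 11:59 AM UTC.
Add 11 hours and 1 minute leg 4 → 11:00 PM UTC.
Bangkok is UTC+7:00, so local arrival = 11:00 PM + 7:00 = 6:00 AM on May 11.

6:00 AM on May 11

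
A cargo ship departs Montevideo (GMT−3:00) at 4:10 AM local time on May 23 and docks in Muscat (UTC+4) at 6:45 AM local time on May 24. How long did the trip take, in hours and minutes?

Departure in UTC: 4:10 AM + 3:00 = 7:10 AM on May 23.
Arrival in UTC: 6:45 AM − 4:00 = 2:45 AM on May 24.
Elapsed = 2:45 AM − 7:10 AM (+1 day) = 19 hours 35 minutes.

19 hours 35 minutes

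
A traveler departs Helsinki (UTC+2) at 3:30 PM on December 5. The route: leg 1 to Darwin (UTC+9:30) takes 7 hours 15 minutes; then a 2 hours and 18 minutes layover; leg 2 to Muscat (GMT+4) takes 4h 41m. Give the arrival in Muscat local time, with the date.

7:44 AM on Dec 6

Convert departure to UTC: 3:30 PM − 2:00 = 1:30 PM UTC on Dec 5.
Add 7 hours 15 minutes leg 1 → 8:45 PM UTC.
Add 2 hours and 18 minutes layover in Darwin → 11:03 PM UTC.
Add 4 hours and 41 minutes leg 2 → 3:44 AM UTC (Dec 6).
Muscat is UTC+4:00, so local arrival = 3:44 AM + 4:00 = 7:44 AM on Dec 6.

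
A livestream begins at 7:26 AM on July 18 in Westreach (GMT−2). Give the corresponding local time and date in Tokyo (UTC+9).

Tokyo is 11:00 ahead of Westreach.
Shift by the zone difference: 7:26 AM + 11:00 = 6:26 PM on Jul 18 in Tokyo.

6:26 PM on July 18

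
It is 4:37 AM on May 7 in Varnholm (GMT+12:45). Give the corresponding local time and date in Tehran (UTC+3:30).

7:22 PM on May 6

In UTC: 4:37 AM − 12:45 = 3:52 PM on May 6.
Tehran is UTC+3:30: 3:52 PM + 3:30 = 7:22 PM on May 6.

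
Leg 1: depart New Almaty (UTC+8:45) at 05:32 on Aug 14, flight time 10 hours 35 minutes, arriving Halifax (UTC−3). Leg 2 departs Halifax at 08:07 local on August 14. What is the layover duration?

3 hours 45 minutes

Convert departure to UTC: 05:32 − 8:45 = 20:47 UTC on Aug 13.
Add 10 hours 35 minutes flight time → 07:22 UTC (Aug 14).
Halifax is UTC−3:00, so local arrival = 07:22 − 3:00 = 04:22 on Aug 14.
Layover = 08:07 − 04:22 = 3 hours 45 minutes.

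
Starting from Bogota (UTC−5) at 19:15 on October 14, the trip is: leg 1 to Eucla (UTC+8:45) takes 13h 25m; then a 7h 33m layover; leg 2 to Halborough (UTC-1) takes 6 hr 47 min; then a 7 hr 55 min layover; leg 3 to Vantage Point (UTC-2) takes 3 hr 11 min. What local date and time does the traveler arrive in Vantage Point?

13:06 on October 16

Convert departure to UTC: 19:15 + 5:00 = 00:15 UTC on Oct 15.
Add 13 hours 25 minutes leg 1 → 13:40 UTC.
Add 7 hours 33 minutes layover in Eucla → 21:13 UTC.
Add 6 hours 47 minutes leg 2 → 04:00 UTC (Oct 16).
Add 7 hours and 55 minutes layover in Halborough → 11:55 UTC.
Add 3 hours 11 minutes leg 3 → 15:06 UTC.
Vantage Point is UTC−2:00, so local arrival = 15:06 − 2:00 = 13:06 on Oct 16.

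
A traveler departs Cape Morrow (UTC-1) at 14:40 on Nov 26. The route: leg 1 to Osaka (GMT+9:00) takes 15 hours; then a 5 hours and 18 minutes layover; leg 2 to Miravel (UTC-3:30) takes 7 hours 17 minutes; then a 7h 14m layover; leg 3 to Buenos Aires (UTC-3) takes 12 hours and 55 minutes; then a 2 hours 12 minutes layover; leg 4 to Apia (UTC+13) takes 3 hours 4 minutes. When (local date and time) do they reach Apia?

09:40 on November 29

Convert departure to UTC: 14:40 + 1:00 = 15:40 UTC on Nov 26.
Add 15 hours leg 1 → 06:40 UTC (Nov 27).
Add 5 hours and 18 minutes layover in Osaka → 11:58 UTC.
Add 7 hours and 17 minutes leg 2 → 19:15 UTC.
Add 7 hours and 14 minutes layover in Miravel → 02:29 UTC (Nov 28).
Add 12 hours 55 minutes leg 3 → 15:24 UTC.
Add 2 hours 12 minutes layover in Buenos Aires → 17:36 UTC.
Add 3 hours 4 minutes leg 4 → 20:40 UTC.
Apia is UTC+13:00, so local arrival = 20:40 + 13:00 = 09:40 on Nov 29.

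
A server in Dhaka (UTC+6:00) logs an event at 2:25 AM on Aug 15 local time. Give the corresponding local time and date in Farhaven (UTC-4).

4:25 PM on August 14

In UTC: 2:25 AM − 6:00 = 8:25 PM on Aug 14.
Farhaven is UTC−4:00: 8:25 PM − 4:00 = 4:25 PM on Aug 14.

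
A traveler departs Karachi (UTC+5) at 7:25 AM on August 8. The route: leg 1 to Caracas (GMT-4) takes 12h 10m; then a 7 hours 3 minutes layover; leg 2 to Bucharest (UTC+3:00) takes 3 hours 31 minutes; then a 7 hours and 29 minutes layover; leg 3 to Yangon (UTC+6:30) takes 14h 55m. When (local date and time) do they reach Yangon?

Convert departure to UTC: 7:25 AM − 5:00 = 2:25 AM UTC on Aug 8.
Add 12 hours and 10 minutes leg 1 → 2:35 PM UTC.
Add 7 hours and 3 minutes layover in Caracas → 9:38 PM UTC.
Add 3 hours and 31 minutes leg 2 → 1:09 AM UTC (Aug 9).
Add 7 hours and 29 minutes layover in Bucharest → 8:38 AM UTC.
Add 14 hours 55 minutes leg 3 → 11:33 PM UTC.
Yangon is UTC+6:30, so local arrival = 11:33 PM + 6:30 = 6:03 AM on Aug 10.

6:03 AM on August 10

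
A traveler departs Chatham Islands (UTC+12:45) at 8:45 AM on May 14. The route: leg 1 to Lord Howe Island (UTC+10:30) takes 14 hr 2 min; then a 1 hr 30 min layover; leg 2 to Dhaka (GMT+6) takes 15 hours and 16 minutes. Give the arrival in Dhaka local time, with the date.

8:48 AM on May 15

Convert departure to UTC: 8:45 AM − 12:45 = 8:00 PM UTC on May 13.
Add 14 hours and 2 minutes leg 1 → 10:02 AM UTC (May 14).
Add 1 hour 30 minutes layover in Lord Howe Island → 11:32 AM UTC.
Add 15 hours 16 minutes leg 2 → 2:48 AM UTC (May 15).
Dhaka is UTC+6:00, so local arrival = 2:48 AM + 6:00 = 8:48 AM on May 15.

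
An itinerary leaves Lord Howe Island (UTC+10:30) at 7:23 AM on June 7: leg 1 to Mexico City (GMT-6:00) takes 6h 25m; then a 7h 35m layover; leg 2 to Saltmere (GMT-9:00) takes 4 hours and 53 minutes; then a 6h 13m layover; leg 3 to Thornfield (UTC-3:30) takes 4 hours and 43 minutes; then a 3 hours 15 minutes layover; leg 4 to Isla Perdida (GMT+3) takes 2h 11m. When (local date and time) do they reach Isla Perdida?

Convert departure to UTC: 7:23 AM − 10:30 = 8:53 PM UTC on Jun 6.
Add 6 hours 25 minutes leg 1 → 3:18 AM UTC (Jun 7).
Add 7 hours and 35 minutes layover in Mexico City → 10:53 AM UTC.
Add 4 hours and 53 minutes leg 2 → 3:46 PM UTC.
Add 6 hours 13 minutes layover in Saltmere → 9:59 PM UTC.
Add 4 hours 43 minutes leg 3 → 2:42 AM UTC (Jun 8).
Add 3 hours 15 minutes layover in Thornfield → 5:57 AM UTC.
Add 2 hours 11 minutes leg 4 → 8:08 AM UTC.
Isla Perdida is UTC+3:00, so local arrival = 8:08 AM + 3:00 = 11:08 AM on Jun 8.

11:08 AM on June 8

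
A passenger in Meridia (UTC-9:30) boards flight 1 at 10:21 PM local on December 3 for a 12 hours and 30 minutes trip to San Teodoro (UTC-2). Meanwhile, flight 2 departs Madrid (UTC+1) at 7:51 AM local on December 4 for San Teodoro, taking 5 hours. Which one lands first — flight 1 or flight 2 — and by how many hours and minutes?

Flight 1 in UTC: 10:21 PM + 9:30 = 7:51 AM on Dec 4.
+12 hours and 30 minutes → arrive 8:21 PM UTC on Dec 4.
Flight 2 in UTC: 7:51 AM − 1:00 = 6:51 AM on Dec 4.
+5 hours → arrive 11:51 AM UTC on Dec 4.
Flight 2 lands earlier by 8 hours 30 minutes.

the second, by 8 hours 30 minutes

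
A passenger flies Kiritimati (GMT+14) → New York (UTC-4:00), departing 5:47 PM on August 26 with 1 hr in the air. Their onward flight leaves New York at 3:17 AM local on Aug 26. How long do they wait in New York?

2 hours 30 minutes

Convert departure to UTC: 5:47 PM − 14:00 = 3:47 AM UTC on Aug 26.
Add 1 hour flight time → 4:47 AM UTC.
New York is UTC−4:00, so local arrival = 4:47 AM − 4:00 = 12:47 AM on Aug 26.
Layover = 3:17 AM − 12:47 AM = 2 hours 30 minutes.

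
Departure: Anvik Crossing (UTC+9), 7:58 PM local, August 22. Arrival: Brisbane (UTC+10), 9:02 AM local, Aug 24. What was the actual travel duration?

Departure in UTC: 7:58 PM − 9:00 = 10:58 AM on Aug 22.
Arrival in UTC: 9:02 AM − 10:00 = 11:02 PM on Aug 23.
Elapsed = 11:02 PM − 10:58 AM (+1 day) = 36 hours 4 minutes.

36 hours 4 minutes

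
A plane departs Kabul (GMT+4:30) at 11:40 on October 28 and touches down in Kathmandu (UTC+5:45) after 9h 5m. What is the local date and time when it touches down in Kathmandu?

22:00 on October 28

Convert departure to UTC: 11:40 − 4:30 = 07:10 UTC on Oct 28.
Add 9 hours 5 minutes travel time → 16:15 UTC.
Kathmandu is UTC+5:45, so local arrival = 16:15 + 5:45 = 22:00 on Oct 28.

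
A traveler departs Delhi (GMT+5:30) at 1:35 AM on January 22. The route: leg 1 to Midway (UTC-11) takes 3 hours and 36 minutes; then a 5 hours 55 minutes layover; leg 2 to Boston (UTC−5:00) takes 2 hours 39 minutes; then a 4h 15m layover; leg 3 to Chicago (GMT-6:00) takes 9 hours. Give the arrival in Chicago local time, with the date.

Convert departure to UTC: 1:35 AM − 5:30 = 8:05 PM UTC on Jan 21.
Add 3 hours and 36 minutes leg 1 → 11:41 PM UTC.
Add 5 hours 55 minutes layover in Midway → 5:36 AM UTC (Jan 22).
Add 2 hours 39 minutes leg 2 → 8:15 AM UTC.
Add 4 hours and 15 minutes layover in Boston → 12:30 PM UTC.
Add 9 hours leg 3 → 9:30 PM UTC.
Chicago is UTC−6:00, so local arrival = 9:30 PM − 6:00 = 3:30 PM on Jan 22.

3:30 PM on January 22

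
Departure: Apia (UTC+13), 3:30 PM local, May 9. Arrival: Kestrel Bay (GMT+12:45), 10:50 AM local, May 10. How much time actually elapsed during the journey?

Kestrel Bay is 0:15 behind Apia.
Clock-face elapsed time (ignoring zones) is 19 hours 20 minutes.
Actual elapsed = 19 hours 20 minutes + 0:15 = 19 hours 35 minutes.

19 hours 35 minutes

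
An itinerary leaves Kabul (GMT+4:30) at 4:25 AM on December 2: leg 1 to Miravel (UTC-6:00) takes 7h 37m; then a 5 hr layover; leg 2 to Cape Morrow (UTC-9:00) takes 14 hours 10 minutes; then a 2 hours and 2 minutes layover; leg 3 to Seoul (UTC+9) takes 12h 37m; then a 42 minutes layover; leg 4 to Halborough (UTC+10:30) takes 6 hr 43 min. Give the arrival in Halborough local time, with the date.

11:16 AM on December 4

Convert departure to UTC: 4:25 AM − 4:30 = 11:55 PM UTC on Dec 1.
Add 7 hours and 37 minutes leg 1 → 7:32 AM UTC (Dec 2).
Add 5 hours layover in Miravel → 12:32 PM UTC.
Add 14 hours and 10 minutes leg 2 → 2:42 AM UTC (Dec 3).
Add 2 hours and 2 minutes layover in Cape Morrow → 4:44 AM UTC.
Add 12 hours 37 minutes leg 3 → 5:21 PM UTC.
Add 42 minutes layover in Seoul → 6:03 PM UTC.
Add 6 hours 43 minutes leg 4 → 12:46 AM UTC (Dec 4).
Halborough is UTC+10:30, so local arrival = 12:46 AM + 10:30 = 11:16 AM on Dec 4.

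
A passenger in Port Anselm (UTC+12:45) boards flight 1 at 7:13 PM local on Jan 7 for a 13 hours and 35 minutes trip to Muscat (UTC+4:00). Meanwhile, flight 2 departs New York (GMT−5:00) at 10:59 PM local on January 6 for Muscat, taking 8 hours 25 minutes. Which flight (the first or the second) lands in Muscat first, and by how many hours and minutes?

the second, by 7 hours 39 minutes

Flight 1 in UTC: 7:13 PM − 12:45 = 6:28 AM on Jan 7.
+13 hours and 35 minutes → arrive 8:03 PM UTC on Jan 7.
Flight 2 in UTC: 10:59 PM + 5:00 = 3:59 AM on Jan 7.
+8 hours and 25 minutes → arrive 12:24 PM UTC on Jan 7.
Flight 2 lands earlier by 7 hours 39 minutes.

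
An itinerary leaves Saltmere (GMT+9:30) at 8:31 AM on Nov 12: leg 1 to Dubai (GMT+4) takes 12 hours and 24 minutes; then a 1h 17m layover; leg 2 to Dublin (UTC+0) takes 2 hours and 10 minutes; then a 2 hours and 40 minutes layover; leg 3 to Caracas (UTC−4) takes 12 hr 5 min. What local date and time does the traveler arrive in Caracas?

Convert departure to UTC: 8:31 AM − 9:30 = 11:01 PM UTC on Nov 11.
Add 12 hours and 24 minutes leg 1 → 11:25 AM UTC (Nov 12).
Add 1 hour 17 minutes layover in Dubai → 12:42 PM UTC.
Add 2 hours 10 minutes leg 2 → 2:52 PM UTC.
Add 2 hours 40 minutes layover in Dublin → 5:32 PM UTC.
Add 12 hours and 5 minutes leg 3 → 5:37 AM UTC (Nov 13).
Caracas is UTC−4:00, so local arrival = 5:37 AM − 4:00 = 1:37 AM on Nov 13.

1:37 AM on November 13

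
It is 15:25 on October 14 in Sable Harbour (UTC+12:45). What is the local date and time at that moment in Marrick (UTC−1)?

01:40 on Oct 14

Marrick is 13:45 behind Sable Harbour.
Shift by the zone difference: 15:25 − 13:45 = 01:40 on Oct 14 in Marrick.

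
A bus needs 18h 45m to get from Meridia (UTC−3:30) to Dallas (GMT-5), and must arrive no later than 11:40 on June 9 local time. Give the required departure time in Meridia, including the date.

18:25 on June 8

Target arrival in UTC: 11:40 + 5:00 = 16:40 on Jun 9.
Subtract 18 hours and 45 minutes → departure 21:55 UTC on Jun 8.
Meridia is UTC−3:30: 21:55 − 3:30 = 18:25 on Jun 8.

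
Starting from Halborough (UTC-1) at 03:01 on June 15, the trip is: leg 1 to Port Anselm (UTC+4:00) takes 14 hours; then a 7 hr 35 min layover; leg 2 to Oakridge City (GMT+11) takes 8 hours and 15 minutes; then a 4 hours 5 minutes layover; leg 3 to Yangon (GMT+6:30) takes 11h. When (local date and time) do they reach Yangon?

07:26 on Jun 17

Convert departure to UTC: 03:01 + 1:00 = 04:01 UTC on Jun 15.
Add 14 hours leg 1 → 18:01 UTC.
Add 7 hours and 35 minutes layover in Port Anselm → 01:36 UTC (Jun 16).
Add 8 hours and 15 minutes leg 2 → 09:51 UTC.
Add 4 hours 5 minutes layover in Oakridge City → 13:56 UTC.
Add 11 hours leg 3 → 00:56 UTC (Jun 17).
Yangon is UTC+6:30, so local arrival = 00:56 + 6:30 = 07:26 on Jun 17.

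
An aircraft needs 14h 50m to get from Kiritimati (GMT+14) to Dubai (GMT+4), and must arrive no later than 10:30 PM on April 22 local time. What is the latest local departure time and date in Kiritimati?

5:40 PM on Apr 22

Target arrival in UTC: 10:30 PM − 4:00 = 6:30 PM on Apr 22.
Subtract 14 hours and 50 minutes → departure 3:40 AM UTC on Apr 22.
Kiritimati is UTC+14:00: 3:40 AM + 14:00 = 5:40 PM on Apr 22.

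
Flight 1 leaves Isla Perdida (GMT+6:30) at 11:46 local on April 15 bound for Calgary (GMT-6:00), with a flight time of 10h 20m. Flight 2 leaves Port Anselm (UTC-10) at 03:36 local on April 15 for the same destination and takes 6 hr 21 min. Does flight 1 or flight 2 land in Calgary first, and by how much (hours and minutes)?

Flight 1 in UTC: 11:46 − 6:30 = 05:16 on Apr 15.
+10 hours and 20 minutes → arrive 15:36 UTC on Apr 15.
Flight 2 in UTC: 03:36 + 10:00 = 13:36 on Apr 15.
+6 hours 21 minutes → arrive 19:57 UTC on Apr 15.
Flight 1 lands earlier by 4 hours 21 minutes.

the first, by 4 hours 21 minutes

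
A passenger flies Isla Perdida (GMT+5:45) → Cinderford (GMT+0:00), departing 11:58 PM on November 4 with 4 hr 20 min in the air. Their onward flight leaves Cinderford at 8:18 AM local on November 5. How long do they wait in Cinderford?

9 hours 45 minutes

Convert departure to UTC: 11:58 PM − 5:45 = 6:13 PM UTC on Nov 4.
Add 4 hours and 20 minutes flight time → 10:33 PM UTC.
Cinderford is UTC+0, so local arrival is the same: 10:33 PM on Nov 4.
Layover = 8:18 AM − 10:33 PM (+1 day) = 9 hours 45 minutes.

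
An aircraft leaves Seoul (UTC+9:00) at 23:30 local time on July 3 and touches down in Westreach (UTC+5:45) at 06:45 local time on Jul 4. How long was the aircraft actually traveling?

Departure in UTC: 23:30 − 9:00 = 14:30 on Jul 3.
Arrival in UTC: 06:45 − 5:45 = 01:00 on Jul 4.
Elapsed = 01:00 − 14:30 (+1 day) = 10 hours 30 minutes.

10 hours 30 minutes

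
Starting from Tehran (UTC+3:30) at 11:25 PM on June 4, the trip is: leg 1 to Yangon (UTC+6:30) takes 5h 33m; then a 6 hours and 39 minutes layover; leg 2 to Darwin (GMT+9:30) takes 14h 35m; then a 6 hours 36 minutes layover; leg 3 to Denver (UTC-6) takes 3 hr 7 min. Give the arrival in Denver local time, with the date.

2:25 AM on June 6

Convert departure to UTC: 11:25 PM − 3:30 = 7:55 PM UTC on Jun 4.
Add 5 hours 33 minutes leg 1 → 1:28 AM UTC (Jun 5).
Add 6 hours and 39 minutes layover in Yangon → 8:07 AM UTC.
Add 14 hours 35 minutes leg 2 → 10:42 PM UTC.
Add 6 hours 36 minutes layover in Darwin → 5:18 AM UTC (Jun 6).
Add 3 hours 7 minutes leg 3 → 8:25 AM UTC.
Denver is UTC−6:00, so local arrival = 8:25 AM − 6:00 = 2:25 AM on Jun 6.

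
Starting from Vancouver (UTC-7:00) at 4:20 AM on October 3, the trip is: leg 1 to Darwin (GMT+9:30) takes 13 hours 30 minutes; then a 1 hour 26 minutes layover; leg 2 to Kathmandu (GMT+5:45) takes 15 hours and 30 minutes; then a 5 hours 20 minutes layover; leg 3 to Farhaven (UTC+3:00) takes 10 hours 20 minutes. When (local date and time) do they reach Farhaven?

12:26 PM on Oct 5

Convert departure to UTC: 4:20 AM + 7:00 = 11:20 AM UTC on Oct 3.
Add 13 hours and 30 minutes leg 1 → 12:50 AM UTC (Oct 4).
Add 1 hour 26 minutes layover in Darwin → 2:16 AM UTC.
Add 15 hours 30 minutes leg 2 → 5:46 PM UTC.
Add 5 hours 20 minutes layover in Kathmandu → 11:06 PM UTC.
Add 10 hours 20 minutes leg 3 → 9:26 AM UTC (Oct 5).
Farhaven is UTC+3:00, so local arrival = 9:26 AM + 3:00 = 12:26 PM on Oct 5.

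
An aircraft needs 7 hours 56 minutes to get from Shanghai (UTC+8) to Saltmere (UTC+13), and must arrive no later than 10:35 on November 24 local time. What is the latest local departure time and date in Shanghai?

21:39 on November 23

Target arrival in UTC: 10:35 − 13:00 = 21:35 on Nov 23.
Subtract 7 hours 56 minutes → departure 13:39 UTC on Nov 23.
Shanghai is UTC+8:00: 13:39 + 8:00 = 21:39 on Nov 23.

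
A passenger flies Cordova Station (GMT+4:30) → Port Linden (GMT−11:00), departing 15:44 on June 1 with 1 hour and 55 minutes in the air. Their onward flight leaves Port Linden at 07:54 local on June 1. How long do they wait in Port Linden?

5 hours 45 minutes

Convert departure to UTC: 15:44 − 4:30 = 11:14 UTC on Jun 1.
Add 1 hour 55 minutes flight time → 13:09 UTC.
Port Linden is UTC−11:00, so local arrival = 13:09 − 11:00 = 02:09 on Jun 1.
Layover = 07:54 − 02:09 = 5 hours 45 minutes.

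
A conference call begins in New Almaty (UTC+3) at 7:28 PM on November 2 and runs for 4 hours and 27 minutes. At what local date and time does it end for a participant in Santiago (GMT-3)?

Convert start to UTC: 7:28 PM − 3:00 = 4:28 PM UTC on Nov 2.
Add 4 hours 27 minutes duration → 8:55 PM UTC.
Santiago is UTC−3:00, so local end time = 8:55 PM − 3:00 = 5:55 PM on Nov 2.

5:55 PM on Nov 2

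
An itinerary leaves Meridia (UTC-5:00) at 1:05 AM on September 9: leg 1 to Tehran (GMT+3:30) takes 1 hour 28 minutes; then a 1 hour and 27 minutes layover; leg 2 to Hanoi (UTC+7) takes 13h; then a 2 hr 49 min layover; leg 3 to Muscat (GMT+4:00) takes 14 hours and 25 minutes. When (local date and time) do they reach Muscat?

Convert departure to UTC: 1:05 AM + 5:00 = 6:05 AM UTC on Sep 9.
Add 1 hour 28 minutes leg 1 → 7:33 AM UTC.
Add 1 hour 27 minutes layover in Tehran → 9:00 AM UTC.
Add 13 hours leg 2 → 10:00 PM UTC.
Add 2 hours 49 minutes layover in Hanoi → 12:49 AM UTC (Sep 10).
Add 14 hours 25 minutes leg 3 → 3:14 PM UTC.
Muscat is UTC+4:00, so local arrival = 3:14 PM + 4:00 = 7:14 PM on Sep 10.

7:14 PM on September 10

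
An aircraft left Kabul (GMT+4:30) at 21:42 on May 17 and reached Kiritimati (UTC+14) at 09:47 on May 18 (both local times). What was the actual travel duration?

2 hours 35 minutes

Kiritimati is 9:30 ahead of Kabul.
Clock-face elapsed time (ignoring zones) is 12 hours 5 minutes.
Actual elapsed = 12 hours 5 minutes − 9:30 = 2 hours 35 minutes.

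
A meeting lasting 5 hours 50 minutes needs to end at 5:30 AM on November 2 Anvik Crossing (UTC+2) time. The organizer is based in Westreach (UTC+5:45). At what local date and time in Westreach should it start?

Target end time in UTC: 5:30 AM − 2:00 = 3:30 AM on Nov 2.
Subtract 5 hours and 50 minutes → start 9:40 PM UTC on Nov 1.
Westreach is UTC+5:45: 9:40 PM + 5:45 = 3:25 AM on Nov 2.

3:25 AM on November 2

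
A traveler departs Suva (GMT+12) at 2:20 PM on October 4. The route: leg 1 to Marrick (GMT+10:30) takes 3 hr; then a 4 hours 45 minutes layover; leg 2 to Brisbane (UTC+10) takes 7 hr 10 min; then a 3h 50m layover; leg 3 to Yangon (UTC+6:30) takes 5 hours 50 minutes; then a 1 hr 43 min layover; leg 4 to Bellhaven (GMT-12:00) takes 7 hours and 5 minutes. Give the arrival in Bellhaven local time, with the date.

Convert departure to UTC: 2:20 PM − 12:00 = 2:20 AM UTC on Oct 4.
Add 3 hours leg 1 → 5:20 AM UTC.
Add 4 hours 45 minutes layover in Marrick → 10:05 AM UTC.
Add 7 hours and 10 minutes leg 2 → 5:15 PM UTC.
Add 3 hours and 50 minutes layover in Brisbane → 9:05 PM UTC.
Add 5 hours and 50 minutes leg 3 → 2:55 AM UTC (Oct 5).
Add 1 hour and 43 minutes layover in Yangon → 4:38 AM UTC.
Add 7 hours and 5 minutes leg 4 → 11:43 AM UTC.
Bellhaven is UTC−12:00, so local arrival = 11:43 AM − 12:00 = 11:43 PM on Oct 4.

11:43 PM on October 4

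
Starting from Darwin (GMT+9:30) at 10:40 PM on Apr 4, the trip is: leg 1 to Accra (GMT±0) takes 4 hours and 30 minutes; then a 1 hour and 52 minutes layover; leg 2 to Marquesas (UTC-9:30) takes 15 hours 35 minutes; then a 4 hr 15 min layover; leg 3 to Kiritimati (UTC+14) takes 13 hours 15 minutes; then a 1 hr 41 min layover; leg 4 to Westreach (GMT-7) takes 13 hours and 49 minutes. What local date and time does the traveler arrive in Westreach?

1:07 PM on April 6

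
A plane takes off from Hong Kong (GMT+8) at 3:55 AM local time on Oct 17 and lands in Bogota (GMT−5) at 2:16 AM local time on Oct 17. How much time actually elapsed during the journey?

Bogota is 13:00 behind Hong Kong.
Clock-face elapsed time (ignoring zones) is −1 hour 39 minutes.
Actual elapsed = −1 hour 39 minutes + 13:00 = 11 hours 21 minutes.

11 hours 21 minutes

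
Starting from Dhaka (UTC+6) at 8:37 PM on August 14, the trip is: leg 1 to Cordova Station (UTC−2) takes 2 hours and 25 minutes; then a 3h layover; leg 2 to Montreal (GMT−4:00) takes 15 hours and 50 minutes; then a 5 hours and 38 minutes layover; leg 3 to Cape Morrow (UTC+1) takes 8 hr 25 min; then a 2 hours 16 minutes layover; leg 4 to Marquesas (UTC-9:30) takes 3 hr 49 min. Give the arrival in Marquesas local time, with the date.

10:30 PM on August 15

Convert departure to UTC: 8:37 PM − 6:00 = 2:37 PM UTC on Aug 14.
Add 2 hours 25 minutes leg 1 → 5:02 PM UTC.
Add 3 hours layover in Cordova Station → 8:02 PM UTC.
Add 15 hours 50 minutes leg 2 → 11:52 AM UTC (Aug 15).
Add 5 hours and 38 minutes layover in Montreal → 5:30 PM UTC.
Add 8 hours and 25 minutes leg 3 → 1:55 AM UTC (Aug 16).
Add 2 hours and 16 minutes layover in Cape Morrow → 4:11 AM UTC.
Add 3 hours and 49 minutes leg 4 → 8:00 AM UTC.
Marquesas is UTC−9:30, so local arrival = 8:00 AM − 9:30 = 10:30 PM on Aug 15.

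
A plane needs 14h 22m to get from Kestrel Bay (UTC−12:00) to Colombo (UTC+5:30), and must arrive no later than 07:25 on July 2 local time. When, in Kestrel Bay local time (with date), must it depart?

Target arrival in UTC: 07:25 − 5:30 = 01:55 on Jul 2.
Subtract 14 hours 22 minutes → departure 11:33 UTC on Jul 1.
Kestrel Bay is UTC−12:00: 11:33 − 12:00 = 23:33 on Jun 30.

23:33 on Jun 30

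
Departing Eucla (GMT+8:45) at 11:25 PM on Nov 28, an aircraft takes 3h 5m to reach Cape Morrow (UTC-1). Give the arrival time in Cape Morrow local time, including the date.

4:45 PM on November 28

Cape Morrow is 9:45 behind Eucla.
After 3 hours and 5 minutes it is 2:30 AM (Nov 29) in Eucla.
Shift by the zone difference: 2:30 AM − 9:45 = 4:45 PM on Nov 28 in Cape Morrow.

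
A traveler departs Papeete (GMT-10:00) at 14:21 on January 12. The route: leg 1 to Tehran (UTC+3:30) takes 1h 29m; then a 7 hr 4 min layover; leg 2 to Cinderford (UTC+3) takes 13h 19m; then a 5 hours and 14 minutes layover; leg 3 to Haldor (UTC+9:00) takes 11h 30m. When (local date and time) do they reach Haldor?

23:57 on January 14

Convert departure to UTC: 14:21 + 10:00 = 00:21 UTC on Jan 13.
Add 1 hour and 29 minutes leg 1 → 01:50 UTC.
Add 7 hours 4 minutes layover in Tehran → 08:54 UTC.
Add 13 hours 19 minutes leg 2 → 22:13 UTC.
Add 5 hours 14 minutes layover in Cinderford → 03:27 UTC (Jan 14).
Add 11 hours and 30 minutes leg 3 → 14:57 UTC.
Haldor is UTC+9:00, so local arrival = 14:57 + 9:00 = 23:57 on Jan 14.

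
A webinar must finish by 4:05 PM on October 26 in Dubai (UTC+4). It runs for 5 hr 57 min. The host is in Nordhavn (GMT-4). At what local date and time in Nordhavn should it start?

2:08 AM on October 26

Target end time in UTC: 4:05 PM − 4:00 = 12:05 PM on Oct 26.
Subtract 5 hours 57 minutes → start 6:08 AM UTC on Oct 26.
Nordhavn is UTC−4:00: 6:08 AM − 4:00 = 2:08 AM on Oct 26.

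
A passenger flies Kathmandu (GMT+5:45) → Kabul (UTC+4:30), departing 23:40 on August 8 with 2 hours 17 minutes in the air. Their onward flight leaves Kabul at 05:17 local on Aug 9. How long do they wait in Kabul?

Convert departure to UTC: 23:40 − 5:45 = 17:55 UTC on Aug 8.
Add 2 hours 17 minutes flight time → 20:12 UTC.
Kabul is UTC+4:30, so local arrival = 20:12 + 4:30 = 00:42 on Aug 9.
Layover = 05:17 − 00:42 = 4 hours 35 minutes.

4 hours 35 minutes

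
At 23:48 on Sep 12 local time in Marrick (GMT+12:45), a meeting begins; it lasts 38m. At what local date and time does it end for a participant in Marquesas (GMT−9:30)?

02:11 on September 12

Marquesas is 22:15 behind Marrick.
After 38 minutes it is 00:26 (Sep 13) in Marrick.
Shift by the zone difference: 00:26 − 22:15 = 02:11 on Sep 12 in Marquesas.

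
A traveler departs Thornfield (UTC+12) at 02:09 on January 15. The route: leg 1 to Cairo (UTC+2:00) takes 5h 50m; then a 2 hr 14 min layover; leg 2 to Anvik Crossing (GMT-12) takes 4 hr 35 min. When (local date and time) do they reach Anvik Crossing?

14:48 on Jan 14

Convert departure to UTC: 02:09 − 12:00 = 14:09 UTC on Jan 14.
Add 5 hours and 50 minutes leg 1 → 19:59 UTC.
Add 2 hours and 14 minutes layover in Cairo → 22:13 UTC.
Add 4 hours 35 minutes leg 2 → 02:48 UTC (Jan 15).
Anvik Crossing is UTC−12:00, so local arrival = 02:48 − 12:00 = 14:48 on Jan 14.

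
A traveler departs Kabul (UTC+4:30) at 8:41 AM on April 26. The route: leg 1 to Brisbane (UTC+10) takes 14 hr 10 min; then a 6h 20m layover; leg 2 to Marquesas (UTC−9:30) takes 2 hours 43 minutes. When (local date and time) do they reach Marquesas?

5:54 PM on April 26

Convert departure to UTC: 8:41 AM − 4:30 = 4:11 AM UTC on Apr 26.
Add 14 hours and 10 minutes leg 1 → 6:21 PM UTC.
Add 6 hours 20 minutes layover in Brisbane → 12:41 AM UTC (Apr 27).
Add 2 hours and 43 minutes leg 2 → 3:24 AM UTC.
Marquesas is UTC−9:30, so local arrival = 3:24 AM − 9:30 = 5:54 PM on Apr 26.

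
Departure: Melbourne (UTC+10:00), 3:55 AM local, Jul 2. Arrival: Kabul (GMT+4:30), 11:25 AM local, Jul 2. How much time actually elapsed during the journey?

13 hours

Kabul is 5:30 behind Melbourne.
Clock-face elapsed time (ignoring zones) is 7 hours 30 minutes.
Actual elapsed = 7 hours 30 minutes + 5:30 = 13 hours.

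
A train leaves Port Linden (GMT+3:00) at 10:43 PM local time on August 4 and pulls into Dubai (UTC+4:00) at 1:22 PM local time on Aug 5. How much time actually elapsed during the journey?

Departure in UTC: 10:43 PM − 3:00 = 7:43 PM on Aug 4.
Arrival in UTC: 1:22 PM − 4:00 = 9:22 AM on Aug 5.
Elapsed = 9:22 AM − 7:43 PM (+1 day) = 13 hours 39 minutes.

13 hours 39 minutes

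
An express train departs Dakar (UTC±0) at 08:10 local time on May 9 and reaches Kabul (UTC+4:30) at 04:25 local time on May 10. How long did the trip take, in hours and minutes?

15 hours 45 minutes

Departure is already UTC: 08:10 on May 9.
Arrival in UTC: 04:25 − 4:30 = 23:55 on May 9.
Elapsed = 23:55 − 08:10 = 15 hours 45 minutes.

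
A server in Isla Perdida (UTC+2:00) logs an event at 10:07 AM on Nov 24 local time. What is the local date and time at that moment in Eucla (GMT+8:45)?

4:52 PM on November 24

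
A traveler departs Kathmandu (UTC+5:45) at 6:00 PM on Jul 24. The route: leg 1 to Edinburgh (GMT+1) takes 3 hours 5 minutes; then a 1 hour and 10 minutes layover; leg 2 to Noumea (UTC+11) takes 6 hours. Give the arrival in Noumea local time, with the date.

9:30 AM on Jul 25

Convert departure to UTC: 6:00 PM − 5:45 = 12:15 PM UTC on Jul 24.
Add 3 hours 5 minutes leg 1 → 3:20 PM UTC.
Add 1 hour 10 minutes layover in Edinburgh → 4:30 PM UTC.
Add 6 hours leg 2 → 10:30 PM UTC.
Noumea is UTC+11:00, so local arrival = 10:30 PM + 11:00 = 9:30 AM on Jul 25.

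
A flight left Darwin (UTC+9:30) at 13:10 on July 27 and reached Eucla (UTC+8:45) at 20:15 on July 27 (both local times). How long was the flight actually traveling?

Eucla is 0:45 behind Darwin.
Clock-face elapsed time (ignoring zones) is 7 hours 5 minutes.
Actual elapsed = 7 hours 5 minutes + 0:45 = 7 hours 50 minutes.

7 hours 50 minutes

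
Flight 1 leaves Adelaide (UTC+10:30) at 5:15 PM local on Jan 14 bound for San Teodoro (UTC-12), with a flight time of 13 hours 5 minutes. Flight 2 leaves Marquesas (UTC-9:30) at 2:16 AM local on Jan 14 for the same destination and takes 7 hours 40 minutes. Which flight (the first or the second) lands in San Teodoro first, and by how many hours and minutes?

Flight 1 in UTC: 5:15 PM − 10:30 = 6:45 AM on Jan 14.
+13 hours and 5 minutes → arrive 7:50 PM UTC on Jan 14.
Flight 2 in UTC: 2:16 AM + 9:30 = 11:46 AM on Jan 14.
+7 hours 40 minutes → arrive 7:26 PM UTC on Jan 14.
Flight 2 lands earlier by 24 minutes.

the second, by 24 minutes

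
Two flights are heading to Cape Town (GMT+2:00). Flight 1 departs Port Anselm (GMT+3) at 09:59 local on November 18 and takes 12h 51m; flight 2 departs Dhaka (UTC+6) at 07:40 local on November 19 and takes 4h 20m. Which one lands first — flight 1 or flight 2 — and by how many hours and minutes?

the first, by 10 hours 10 minutes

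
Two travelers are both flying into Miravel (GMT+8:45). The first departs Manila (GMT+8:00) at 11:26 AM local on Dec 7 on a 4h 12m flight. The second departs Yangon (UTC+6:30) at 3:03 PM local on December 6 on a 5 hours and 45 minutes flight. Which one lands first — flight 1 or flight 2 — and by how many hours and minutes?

the second, by 17 hours 20 minutes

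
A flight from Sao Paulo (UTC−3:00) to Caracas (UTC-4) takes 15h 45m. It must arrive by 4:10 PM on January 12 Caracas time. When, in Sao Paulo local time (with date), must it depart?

1:25 AM on Jan 12

Target arrival in UTC: 4:10 PM + 4:00 = 8:10 PM on Jan 12.
Subtract 15 hours 45 minutes → departure 4:25 AM UTC on Jan 12.
Sao Paulo is UTC−3:00: 4:25 AM − 3:00 = 1:25 AM on Jan 12.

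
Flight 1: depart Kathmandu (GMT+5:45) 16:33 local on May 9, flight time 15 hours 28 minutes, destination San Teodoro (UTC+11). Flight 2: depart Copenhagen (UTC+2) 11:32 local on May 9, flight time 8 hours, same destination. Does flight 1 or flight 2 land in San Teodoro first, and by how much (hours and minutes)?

Flight 1 in UTC: 16:33 − 5:45 = 10:48 on May 9.
+15 hours and 28 minutes → arrive 02:16 UTC on May 10.
Flight 2 in UTC: 11:32 − 2:00 = 09:32 on May 9.
+8 hours → arrive 17:32 UTC on May 9.
Flight 2 lands earlier by 8 hours 44 minutes.

the second, by 8 hours 44 minutes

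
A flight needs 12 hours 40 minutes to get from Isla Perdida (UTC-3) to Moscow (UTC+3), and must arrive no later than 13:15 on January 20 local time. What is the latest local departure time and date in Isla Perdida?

Target arrival in UTC: 13:15 − 3:00 = 10:15 on Jan 20.
Subtract 12 hours 40 minutes → departure 21:35 UTC on Jan 19.
Isla Perdida is UTC−3:00: 21:35 − 3:00 = 18:35 on Jan 19.

18:35 on Jan 19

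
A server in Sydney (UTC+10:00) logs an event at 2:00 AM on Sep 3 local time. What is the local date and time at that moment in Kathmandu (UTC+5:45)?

In UTC: 2:00 AM − 10:00 = 4:00 PM on Sep 2.
Kathmandu is UTC+5:45: 4:00 PM + 5:45 = 9:45 PM on Sep 2.

9:45 PM on September 2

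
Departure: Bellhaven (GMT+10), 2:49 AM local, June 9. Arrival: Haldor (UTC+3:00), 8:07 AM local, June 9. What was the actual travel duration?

Departure in UTC: 2:49 AM − 10:00 = 4:49 PM on Jun 8.
Arrival in UTC: 8:07 AM − 3:00 = 5:07 AM on Jun 9.
Elapsed = 5:07 AM − 4:49 PM (+1 day) = 12 hours 18 minutes.

12 hours 18 minutes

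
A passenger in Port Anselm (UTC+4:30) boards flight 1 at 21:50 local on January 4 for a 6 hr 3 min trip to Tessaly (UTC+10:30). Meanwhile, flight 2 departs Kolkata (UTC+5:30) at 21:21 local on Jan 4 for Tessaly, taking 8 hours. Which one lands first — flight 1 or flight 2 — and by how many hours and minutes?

the first, by 28 minutes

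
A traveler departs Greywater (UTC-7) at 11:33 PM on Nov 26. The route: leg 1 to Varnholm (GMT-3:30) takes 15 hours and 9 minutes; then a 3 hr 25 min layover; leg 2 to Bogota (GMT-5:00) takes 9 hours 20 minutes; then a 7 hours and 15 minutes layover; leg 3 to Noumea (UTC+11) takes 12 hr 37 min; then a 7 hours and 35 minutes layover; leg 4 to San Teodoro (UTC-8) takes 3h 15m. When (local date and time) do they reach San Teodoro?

Convert departure to UTC: 11:33 PM + 7:00 = 6:33 AM UTC on Nov 27.
Add 15 hours and 9 minutes leg 1 → 9:42 PM UTC.
Add 3 hours 25 minutes layover in Varnholm → 1:07 AM UTC (Nov 28).
Add 9 hours and 20 minutes leg 2 → 10:27 AM UTC.
Add 7 hours and 15 minutes layover in Bogota → 5:42 PM UTC.
Add 12 hours and 37 minutes leg 3 → 6:19 AM UTC (Nov 29).
Add 7 hours 35 minutes layover in Noumea → 1:54 PM UTC.
Add 3 hours and 15 minutes leg 4 → 5:09 PM UTC.
San Teodoro is UTC−8:00, so local arrival = 5:09 PM − 8:00 = 9:09 AM on Nov 29.

9:09 AM on November 29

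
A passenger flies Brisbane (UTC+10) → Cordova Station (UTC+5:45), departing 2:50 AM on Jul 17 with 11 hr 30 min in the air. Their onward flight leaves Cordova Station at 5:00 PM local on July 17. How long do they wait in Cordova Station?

Convert departure to UTC: 2:50 AM − 10:00 = 4:50 PM UTC on Jul 16.
Add 11 hours and 30 minutes flight time → 4:20 AM UTC (Jul 17).
Cordova Station is UTC+5:45, so local arrival = 4:20 AM + 5:45 = 10:05 AM on Jul 17.
Layover = 5:00 PM − 10:05 AM = 6 hours 55 minutes.

6 hours 55 minutes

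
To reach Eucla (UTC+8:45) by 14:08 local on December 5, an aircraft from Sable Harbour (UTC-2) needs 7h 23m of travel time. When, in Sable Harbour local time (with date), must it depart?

Target arrival in UTC: 14:08 − 8:45 = 05:23 on Dec 5.
Subtract 7 hours and 23 minutes → departure 22:00 UTC on Dec 4.
Sable Harbour is UTC−2:00: 22:00 − 2:00 = 20:00 on Dec 4.

20:00 on December 4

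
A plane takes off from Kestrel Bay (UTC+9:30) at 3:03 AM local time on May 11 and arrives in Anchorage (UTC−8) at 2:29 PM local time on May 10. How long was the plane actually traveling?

Anchorage is 17:30 behind Kestrel Bay.
Clock-face elapsed time (ignoring zones) is −12 hours 34 minutes.
Actual elapsed = −12 hours 34 minutes + 17:30 = 4 hours 56 minutes.

4 hours 56 minutes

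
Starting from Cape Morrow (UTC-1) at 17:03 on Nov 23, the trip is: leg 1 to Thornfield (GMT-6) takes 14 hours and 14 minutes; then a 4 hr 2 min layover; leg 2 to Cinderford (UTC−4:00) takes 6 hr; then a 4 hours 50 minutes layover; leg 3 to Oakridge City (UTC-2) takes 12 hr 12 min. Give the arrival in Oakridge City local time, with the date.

09:21 on November 25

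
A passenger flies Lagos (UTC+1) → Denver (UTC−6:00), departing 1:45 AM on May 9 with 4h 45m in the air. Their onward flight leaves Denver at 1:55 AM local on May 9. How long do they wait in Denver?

2 hours 25 minutes

Convert departure to UTC: 1:45 AM − 1:00 = 12:45 AM UTC on May 9.
Add 4 hours 45 minutes flight time → 5:30 AM UTC.
Denver is UTC−6:00, so local arrival = 5:30 AM − 6:00 = 11:30 PM on May 8.
Layover = 1:55 AM − 11:30 PM (+1 day) = 2 hours 25 minutes.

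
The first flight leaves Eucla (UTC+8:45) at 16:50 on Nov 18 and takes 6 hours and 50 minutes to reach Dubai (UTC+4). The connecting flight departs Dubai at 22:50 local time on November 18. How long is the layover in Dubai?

3 hours 55 minutes

Convert departure to UTC: 16:50 − 8:45 = 08:05 UTC on Nov 18.
Add 6 hours and 50 minutes flight time → 14:55 UTC.
Dubai is UTC+4:00, so local arrival = 14:55 + 4:00 = 18:55 on Nov 18.
Layover = 22:50 − 18:55 = 3 hours 55 minutes.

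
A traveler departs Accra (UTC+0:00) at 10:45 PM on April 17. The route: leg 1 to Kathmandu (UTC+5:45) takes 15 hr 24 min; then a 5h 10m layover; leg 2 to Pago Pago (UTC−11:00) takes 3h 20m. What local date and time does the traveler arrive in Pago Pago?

Accra is at UTC+0, so departure is already 10:45 PM UTC on Apr 17.
Add 15 hours 24 minutes leg 1 → 2:09 PM UTC (Apr 18).
Add 5 hours 10 minutes layover in Kathmandu → 7:19 PM UTC.
Add 3 hours 20 minutes leg 2 → 10:39 PM UTC.
Pago Pago is UTC−11:00, so local arrival = 10:39 PM − 11:00 = 11:39 AM on Apr 18.

11:39 AM on Apr 18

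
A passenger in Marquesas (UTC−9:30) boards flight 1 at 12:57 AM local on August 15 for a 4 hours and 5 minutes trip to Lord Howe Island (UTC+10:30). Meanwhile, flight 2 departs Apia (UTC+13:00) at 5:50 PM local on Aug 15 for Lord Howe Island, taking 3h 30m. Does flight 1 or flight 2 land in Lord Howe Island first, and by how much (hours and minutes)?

Flight 1 in UTC: 12:57 AM + 9:30 = 10:27 AM on Aug 15.
+4 hours 5 minutes → arrive 2:32 PM UTC on Aug 15.
Flight 2 in UTC: 5:50 PM − 13:00 = 4:50 AM on Aug 15.
+3 hours 30 minutes → arrive 8:20 AM UTC on Aug 15.
Flight 2 lands earlier by 6 hours 12 minutes.

the second, by 6 hours 12 minutes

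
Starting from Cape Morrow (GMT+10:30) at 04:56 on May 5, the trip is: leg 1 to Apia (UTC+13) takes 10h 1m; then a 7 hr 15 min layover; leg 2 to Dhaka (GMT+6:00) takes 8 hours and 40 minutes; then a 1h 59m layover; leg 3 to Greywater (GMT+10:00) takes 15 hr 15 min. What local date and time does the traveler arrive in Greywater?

Convert departure to UTC: 04:56 − 10:30 = 18:26 UTC on May 4.
Add 10 hours and 1 minute leg 1 → 04:27 UTC (May 5).
Add 7 hours and 15 minutes layover in Apia → 11:42 UTC.
Add 8 hours and 40 minutes leg 2 → 20:22 UTC.
Add 1 hour 59 minutes layover in Dhaka → 22:21 UTC.
Add 15 hours 15 minutes leg 3 → 13:36 UTC (May 6).
Greywater is UTC+10:00, so local arrival = 13:36 + 10:00 = 23:36 on May 6.

23:36 on May 6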